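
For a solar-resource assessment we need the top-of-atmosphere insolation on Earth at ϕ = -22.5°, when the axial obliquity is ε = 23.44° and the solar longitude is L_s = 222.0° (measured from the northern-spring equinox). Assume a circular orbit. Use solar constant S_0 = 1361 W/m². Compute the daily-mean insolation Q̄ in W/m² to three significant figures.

Q̄ ≈ 458 W/m²

Solar declination: sin δ = sin ε · sin L_s = sin 23.44° × sin 222.0° = -0.26617, so δ = -15.437°.
cos h₀ = −tan(-22.5°) tan(-15.437°) = -0.1144, h₀ = 1.6854 rad.
Bracket: h₀ sin ϕ sin δ + cos ϕ cos δ sin h₀ = 1.6854×-0.38268×-0.26617 + 0.92388×0.96393×0.99344 = 0.171671 + 0.884714 = 1.056385.
Q̄ = (S_0/π) × [bracket] = (1361/π) × 1.056385 = 457.6 W/m².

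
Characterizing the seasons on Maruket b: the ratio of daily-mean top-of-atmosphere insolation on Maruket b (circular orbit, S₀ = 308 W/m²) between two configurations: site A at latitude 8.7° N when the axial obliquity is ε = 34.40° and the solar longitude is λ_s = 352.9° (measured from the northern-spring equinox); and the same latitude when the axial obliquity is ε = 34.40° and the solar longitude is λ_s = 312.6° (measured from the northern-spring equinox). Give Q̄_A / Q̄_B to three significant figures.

Q̄_A / Q̄_B ≈ 1.21

— Configuration A (φ=+8.7°):
Solar declination: sin δ = sin ε · sin λ_s = sin 34.40° × sin 352.9° = -0.06983, so δ = -4.004°.
cos H₀ = −tan(+8.7°) tan(-4.004°) = 0.0107, H₀ = 1.5601 rad.
Bracket: H₀ sin φ sin δ + cos φ cos δ sin H₀ = 1.5601×0.15126×-0.06983 + 0.98849×0.99756×0.99994 = -0.016479 + 0.986019 = 0.969540.
Q̄ = (S₀/π) × [bracket] = (308/π) × 0.969540 = 95.053 W/m².
— Configuration B (φ=+8.7°):
Solar declination: sin δ = sin ε · sin λ_s = sin 34.40° × sin 312.6° = -0.41587, so δ = -24.574°.
cos H₀ = −tan(+8.7°) tan(-24.574°) = 0.0700, H₀ = 1.5008 rad.
Bracket: H₀ sin φ sin δ + cos φ cos δ sin H₀ = 1.5008×0.15126×-0.41587 + 0.98849×0.90942×0.99755 = -0.094407 + 0.896750 = 0.802343.
Q̄ = (S₀/π) × [bracket] = (308/π) × 0.802343 = 78.661 W/m².
Ratio Q̄_A / Q̄_B = 95.053 / 78.661 = 1.208.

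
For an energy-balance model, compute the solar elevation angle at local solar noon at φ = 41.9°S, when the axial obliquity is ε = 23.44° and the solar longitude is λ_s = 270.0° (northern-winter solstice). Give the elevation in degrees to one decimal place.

71.5°

Solar declination: sin δ = sin ε · sin λ_s = sin 23.44° × sin 270.0° = -0.39779, so δ = -23.440°.
At local noon the hour angle is zero, so the zenith angle equals |φ − δ| = |-41.9° − (-23.440°)| = 18.460°.
Elevation = 90° − 18.460° = 71.5°.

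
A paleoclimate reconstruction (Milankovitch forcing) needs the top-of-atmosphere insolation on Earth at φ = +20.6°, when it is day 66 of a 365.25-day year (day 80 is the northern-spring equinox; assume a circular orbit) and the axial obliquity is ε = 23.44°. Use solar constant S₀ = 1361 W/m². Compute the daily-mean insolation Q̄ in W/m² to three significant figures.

Q̄ ≈ 381 W/m²

Solar longitude: λ_s = 360° × (66 − 80)/365.25 = -13.799°, i.e. -13.799° + 360° = 346.201°.
sin δ = sin 23.44° × sin 346.201° = -0.09488, so δ = -5.444°.
cos H₀ = −tan(+20.6°) tan(-5.444°) = 0.0358, H₀ = 1.5350 rad.
Bracket: H₀ sin φ sin δ + cos φ cos δ sin H₀ = 1.5350×0.35184×-0.09488 + 0.93606×0.99549×0.99936 = -0.051242 + 0.931242 = 0.880000.
Q̄ = (S₀/π) × [bracket] = (1361/π) × 0.880000 = 381.2 W/m².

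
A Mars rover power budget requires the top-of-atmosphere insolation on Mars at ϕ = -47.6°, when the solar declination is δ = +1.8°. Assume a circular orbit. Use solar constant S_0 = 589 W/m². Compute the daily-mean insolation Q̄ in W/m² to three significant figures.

cos h₀ = −tan(-47.6°) tan(+1.800°) = 0.0344, h₀ = 1.5364 rad.
Bracket: h₀ sin ϕ sin δ + cos ϕ cos δ sin h₀ = 1.5364×-0.73846×0.03141 + 0.67430×0.99951×0.99941 = -0.035637 + 0.673572 = 0.637935.
Q̄ = (S_0/π) × [bracket] = (589/π) × 0.637935 = 119.6 W/m².

Q̄ ≈ 120 W/m²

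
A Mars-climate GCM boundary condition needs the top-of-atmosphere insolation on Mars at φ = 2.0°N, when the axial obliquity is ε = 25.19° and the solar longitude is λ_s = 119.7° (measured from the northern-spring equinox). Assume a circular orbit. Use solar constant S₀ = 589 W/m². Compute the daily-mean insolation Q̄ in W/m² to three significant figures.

Q̄ ≈ 178 W/m²

Solar declination: sin δ = sin ε · sin λ_s = sin 25.19° × sin 119.7° = 0.36971, so δ = +21.698°.
cos H₀ = −tan(+2.0°) tan(+21.698°) = -0.0139, H₀ = 1.5847 rad.
Bracket: H₀ sin φ sin δ + cos φ cos δ sin H₀ = 1.5847×0.03490×0.36971 + 0.99939×0.92915×0.99990 = 0.020447 + 0.928490 = 0.948937.
Q̄ = (S₀/π) × [bracket] = (589/π) × 0.948937 = 177.9 W/m².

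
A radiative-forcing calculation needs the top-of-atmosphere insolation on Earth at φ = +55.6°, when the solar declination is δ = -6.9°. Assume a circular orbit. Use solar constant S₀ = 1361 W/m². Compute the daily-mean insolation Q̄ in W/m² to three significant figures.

cos H₀ = −tan(+55.6°) tan(-6.900°) = 0.1767, H₀ = 1.3931 rad.
Bracket: H₀ sin φ sin δ + cos φ cos δ sin H₀ = 1.3931×0.82511×-0.12014 + 0.56497×0.99276×0.98426 = -0.138096 + 0.552051 = 0.413955.
Q̄ = (S₀/π) × [bracket] = (1361/π) × 0.413955 = 179.3 W/m².

Q̄ ≈ 179 W/m²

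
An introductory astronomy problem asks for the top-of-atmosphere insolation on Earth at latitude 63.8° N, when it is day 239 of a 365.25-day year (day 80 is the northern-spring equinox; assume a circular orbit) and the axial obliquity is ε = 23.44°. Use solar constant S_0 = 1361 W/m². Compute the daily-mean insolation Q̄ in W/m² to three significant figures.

Solar longitude: L_s = 360° × (239 − 80)/365.25 = 156.715°.
sin δ = sin 23.44° × sin 156.715° = 0.15725, so δ = +9.047°.
cos h₀ = −tan(+63.8°) tan(+9.047°) = -0.3236, h₀ = 1.9003 rad.
Bracket: h₀ sin ϕ sin δ + cos ϕ cos δ sin h₀ = 1.9003×0.89726×0.15725 + 0.44151×0.98756×0.94619 = 0.268121 + 0.412556 = 0.680677.
Q̄ = (S_0/π) × [bracket] = (1361/π) × 0.680677 = 294.9 W/m².

Q̄ ≈ 295 W/m²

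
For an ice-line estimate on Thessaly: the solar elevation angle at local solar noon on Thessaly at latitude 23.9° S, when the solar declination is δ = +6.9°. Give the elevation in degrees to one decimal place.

59.2°

At local noon the hour angle is zero, so the zenith angle equals |φ − δ| = |-23.9° − (+6.900°)| = 30.800°.
Elevation = 90° − 30.800° = 59.2°.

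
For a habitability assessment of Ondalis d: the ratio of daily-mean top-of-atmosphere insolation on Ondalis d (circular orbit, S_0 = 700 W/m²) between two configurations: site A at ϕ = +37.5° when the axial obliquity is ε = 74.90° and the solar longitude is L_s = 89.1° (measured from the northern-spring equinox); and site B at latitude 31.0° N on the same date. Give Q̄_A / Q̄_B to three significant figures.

— Configuration A (ϕ=+37.5°):
Solar declination: sin δ = sin ε · sin L_s = sin 74.90° × sin 89.1° = 0.96535, so δ = +74.874°.
cos h₀ = −tan(+37.5°) tan(+74.874°) = -2.8387 ≤ −1 ⇒ polar day, h₀ = π.
Bracket: h₀ sin ϕ sin δ + cos ϕ cos δ sin h₀ = 3.1416×0.60876×0.96535 + 0.79335×0.26095×0.00000 = 1.846213 + 0.000000 = 1.846213.
Q̄ = (S_0/π) × [bracket] = (700/π) × 1.846213 = 411.37 W/m².
— Configuration B (ϕ=+31.0°):
cos h₀ = −tan(+31.0°) tan(+74.874°) = -2.2229 ≤ −1 ⇒ polar day, h₀ = π.
Bracket: h₀ sin ϕ sin δ + cos ϕ cos δ sin h₀ = 3.1416×0.51504×0.96535 + 0.85717×0.26095×0.00000 = 1.561984 + 0.000000 = 1.561984.
Q̄ = (S_0/π) × [bracket] = (700/π) × 1.561984 = 348.04 W/m².
Ratio Q̄_A / Q̄_B = 411.37 / 348.04 = 1.182.

Q̄_A / Q̄_B ≈ 1.18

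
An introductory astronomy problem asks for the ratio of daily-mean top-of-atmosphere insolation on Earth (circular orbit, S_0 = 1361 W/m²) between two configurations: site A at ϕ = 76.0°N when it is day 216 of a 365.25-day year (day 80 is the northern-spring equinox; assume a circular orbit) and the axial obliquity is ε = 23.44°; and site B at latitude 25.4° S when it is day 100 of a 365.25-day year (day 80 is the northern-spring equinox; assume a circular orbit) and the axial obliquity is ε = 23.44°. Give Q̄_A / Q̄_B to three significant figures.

— Configuration A (ϕ=+76.0°):
Solar longitude: L_s = 360° × (216 − 80)/365.25 = 134.045°.
sin δ = sin 23.44° × sin 134.045° = 0.28593, so δ = +16.614°.
cos h₀ = −tan(+76.0°) tan(+16.614°) = -1.1968 ≤ −1 ⇒ polar day, h₀ = π.
Bracket: h₀ sin ϕ sin δ + cos ϕ cos δ sin h₀ = 3.1416×0.97030×0.28593 + 0.24192×0.95825×0.00000 = 0.871599 + 0.000000 = 0.871599.
Q̄ = (S_0/π) × [bracket] = (1361/π) × 0.871599 = 377.59 W/m².
— Configuration B (ϕ=-25.4°):
Solar longitude: L_s = 360° × (100 − 80)/365.25 = 19.713°.
sin δ = sin 23.44° × sin 19.713° = 0.13417, so δ = +7.711°.
cos h₀ = −tan(-25.4°) tan(+7.711°) = 0.0643, h₀ = 1.5065 rad.
Bracket: h₀ sin ϕ sin δ + cos ϕ cos δ sin h₀ = 1.5065×-0.42894×0.13417 + 0.90334×0.99096×0.99793 = -0.086700 + 0.893321 = 0.806621.
Q̄ = (S_0/π) × [bracket] = (1361/π) × 0.806621 = 349.44 W/m².
Ratio Q̄_A / Q̄_B = 377.59 / 349.44 = 1.081.

Q̄_A / Q̄_B ≈ 1.08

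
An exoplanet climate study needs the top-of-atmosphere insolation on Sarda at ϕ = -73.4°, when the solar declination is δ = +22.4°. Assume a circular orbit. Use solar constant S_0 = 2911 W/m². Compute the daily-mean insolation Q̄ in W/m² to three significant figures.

cos h₀ = −tan(-73.4°) tan(+22.400°) = 1.3826 ≥ 1 ⇒ polar night, h₀ = 0 and Q̄ = 0.

Q̄ ≈ 0.00 W/m²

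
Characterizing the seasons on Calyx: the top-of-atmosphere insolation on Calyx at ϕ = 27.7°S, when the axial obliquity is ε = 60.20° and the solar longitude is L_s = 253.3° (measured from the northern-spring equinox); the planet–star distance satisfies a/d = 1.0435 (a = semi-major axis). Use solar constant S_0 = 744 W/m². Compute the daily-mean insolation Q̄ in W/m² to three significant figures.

Solar declination: sin δ = sin ε · sin L_s = sin 60.20° × sin 253.3° = -0.83117, so δ = -56.219°.
cos h₀ = −tan(-27.7°) tan(-56.219°) = -0.7848, h₀ = 2.4732 rad.
Bracket: h₀ sin ϕ sin δ + cos ϕ cos δ sin h₀ = 2.4732×-0.46484×-0.83117 + 0.88539×0.55603×0.61974 = 0.955548 + 0.305100 = 1.260648.
Inverse-square distance factor (a/d)² = 1.0435² = 1.088892.
Q̄ = (S_0/π) × 1.088892 × [bracket] = (744/π) × 1.088892 × 1.260648 = 325.1 W/m².

Q̄ ≈ 325 W/m²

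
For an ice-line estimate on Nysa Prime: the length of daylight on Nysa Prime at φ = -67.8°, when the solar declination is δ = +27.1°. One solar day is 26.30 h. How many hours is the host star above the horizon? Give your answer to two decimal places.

cos H₀ = −tan φ · tan δ = 1.2539 ≥ 1, so the host star never rises (polar night) and H₀ = 0.
Daylight = 2H₀/(2π) × 26.30 h = (0.0000/π) × 26.30 = 0.00 h.

0.00 h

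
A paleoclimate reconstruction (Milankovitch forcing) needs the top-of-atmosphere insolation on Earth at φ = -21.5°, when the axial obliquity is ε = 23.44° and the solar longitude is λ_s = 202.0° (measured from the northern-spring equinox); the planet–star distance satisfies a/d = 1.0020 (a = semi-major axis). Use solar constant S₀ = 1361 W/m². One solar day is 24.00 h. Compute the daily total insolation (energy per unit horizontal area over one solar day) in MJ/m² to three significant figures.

37.9 MJ/m²

Solar declination: sin δ = sin ε · sin λ_s = sin 23.44° × sin 202.0° = -0.14901, so δ = -8.570°.
cos H₀ = −tan(-21.5°) tan(-8.570°) = -0.0594, H₀ = 1.6302 rad.
Bracket: H₀ sin φ sin δ + cos φ cos δ sin H₀ = 1.6302×-0.36650×-0.14901 + 0.93042×0.98884×0.99824 = 0.089029 + 0.918417 = 1.007446.
Inverse-square distance factor (a/d)² = 1.0020² = 1.004004.
Q̄ = (S₀/π) × 1.004004 × [bracket] = (1361/π) × 1.004004 × 1.007446 = 438.19 W/m².
Daily total = Q̄ × 24.00 h × 3600 s/h = 438.19 × 24.00 × 3600 / 10⁶ = 37.86 MJ/m².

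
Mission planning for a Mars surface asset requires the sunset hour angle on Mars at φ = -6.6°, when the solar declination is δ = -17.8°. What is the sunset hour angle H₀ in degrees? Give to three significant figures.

cos H₀ = −tan φ · tan δ = −tan(-6.6°) × tan(-17.800°) = -0.0371, so H₀ = 1.6080 rad = 92.13°.

H₀ = 92.1°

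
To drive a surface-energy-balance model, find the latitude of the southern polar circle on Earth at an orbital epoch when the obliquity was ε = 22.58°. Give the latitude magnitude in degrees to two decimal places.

The polar circle is the lowest latitude that experiences at least one full rotation of continuous darkness at the northern-summer solstice; it lies at |ϕ| = 90° − ε = 90° − 22.58° = 67.42°.

67.42°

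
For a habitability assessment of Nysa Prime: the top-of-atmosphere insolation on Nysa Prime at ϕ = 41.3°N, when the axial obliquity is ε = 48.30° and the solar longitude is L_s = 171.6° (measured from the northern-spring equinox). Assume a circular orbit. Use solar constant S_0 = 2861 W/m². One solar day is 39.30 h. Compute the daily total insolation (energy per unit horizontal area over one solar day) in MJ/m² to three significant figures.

111 MJ/m²

Solar declination: sin δ = sin ε · sin L_s = sin 48.30° × sin 171.6° = 0.10907, so δ = +6.262°.
cos h₀ = −tan(+41.3°) tan(+6.262°) = -0.0964, h₀ = 1.6673 rad.
Bracket: h₀ sin ϕ sin δ + cos ϕ cos δ sin h₀ = 1.6673×0.66000×0.10907 + 0.75126×0.99403×0.99534 = 0.120023 + 0.743295 = 0.863318.
Q̄ = (S_0/π) × [bracket] = (2861/π) × 0.863318 = 786.21 W/m².
Daily total = Q̄ × 39.30 h × 3600 s/h = 786.21 × 39.30 × 3600 / 10⁶ = 111.2 MJ/m².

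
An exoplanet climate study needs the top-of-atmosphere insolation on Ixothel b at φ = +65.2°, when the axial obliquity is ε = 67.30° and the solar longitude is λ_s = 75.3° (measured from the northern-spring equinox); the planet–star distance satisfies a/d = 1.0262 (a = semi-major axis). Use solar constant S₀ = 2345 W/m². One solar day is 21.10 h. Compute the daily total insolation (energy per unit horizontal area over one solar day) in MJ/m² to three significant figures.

152 MJ/m²

Solar declination: sin δ = sin ε · sin λ_s = sin 67.30° × sin 75.3° = 0.89234, so δ = +63.169°.
cos H₀ = −tan(+65.2°) tan(+63.169°) = -4.2786 ≤ −1 ⇒ polar day, H₀ = π.
Bracket: H₀ sin φ sin δ + cos φ cos δ sin H₀ = 3.1416×0.90778×0.89234 + 0.41945×0.45136×0.00000 = 2.544848 + 0.000000 = 2.544848.
Inverse-square distance factor (a/d)² = 1.0262² = 1.053086.
Q̄ = (S₀/π) × 1.053086 × [bracket] = (2345/π) × 1.053086 × 2.544848 = 2000.4 W/m².
Daily total = Q̄ × 21.10 h × 3600 s/h = 2000.4 × 21.10 × 3600 / 10⁶ = 152.0 MJ/m².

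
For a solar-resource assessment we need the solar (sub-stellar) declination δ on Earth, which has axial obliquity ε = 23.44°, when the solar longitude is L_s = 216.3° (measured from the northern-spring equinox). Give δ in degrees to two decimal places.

sin δ = sin ε · sin L_s = sin 23.44° × sin 216.3° = -0.235496.
δ = arcsin(-0.235496) = -13.62°.

δ = -13.62°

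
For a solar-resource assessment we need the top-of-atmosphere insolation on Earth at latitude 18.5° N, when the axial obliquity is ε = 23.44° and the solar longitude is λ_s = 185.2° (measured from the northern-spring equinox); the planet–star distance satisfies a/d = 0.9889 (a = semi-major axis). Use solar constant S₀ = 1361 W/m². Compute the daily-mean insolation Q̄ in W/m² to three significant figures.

Solar declination: sin δ = sin ε · sin λ_s = sin 23.44° × sin 185.2° = -0.03605, so δ = -2.066°.
cos H₀ = −tan(+18.5°) tan(-2.066°) = 0.0121, H₀ = 1.5587 rad.
Bracket: H₀ sin φ sin δ + cos φ cos δ sin H₀ = 1.5587×0.31730×-0.03605 + 0.94832×0.99935×0.99993 = -0.017829 + 0.947637 = 0.929808.
Inverse-square distance factor (a/d)² = 0.9889² = 0.977923.
Q̄ = (S₀/π) × 0.977923 × [bracket] = (1361/π) × 0.977923 × 0.929808 = 393.9 W/m².

Q̄ ≈ 394 W/m²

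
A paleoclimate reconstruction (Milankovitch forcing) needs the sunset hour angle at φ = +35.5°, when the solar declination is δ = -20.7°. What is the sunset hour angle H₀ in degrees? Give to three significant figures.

H₀ = 74.4°

cos H₀ = −tan φ · tan δ = −tan(+35.5°) × tan(-20.700°) = 0.2695, so H₀ = 1.2979 rad = 74.36°.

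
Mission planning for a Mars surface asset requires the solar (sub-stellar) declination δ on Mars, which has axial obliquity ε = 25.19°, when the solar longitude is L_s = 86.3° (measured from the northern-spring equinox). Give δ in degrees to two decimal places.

δ = +25.13°

sin δ = sin ε · sin L_s = sin 25.19° × sin 86.3° = 0.424734.
δ = arcsin(0.424734) = +25.13°.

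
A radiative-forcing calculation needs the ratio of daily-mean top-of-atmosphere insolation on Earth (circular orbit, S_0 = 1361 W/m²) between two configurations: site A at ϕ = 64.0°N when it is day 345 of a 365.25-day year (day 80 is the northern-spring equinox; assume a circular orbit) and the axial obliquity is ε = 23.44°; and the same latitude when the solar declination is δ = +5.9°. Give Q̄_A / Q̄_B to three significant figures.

— Configuration A (ϕ=+64.0°):
Solar longitude: L_s = 360° × (345 − 80)/365.25 = 261.191°.
sin δ = sin 23.44° × sin 261.191° = -0.39310, so δ = -23.147°.
cos h₀ = −tan(+64.0°) tan(-23.147°) = 0.8765, h₀ = 0.5022 rad.
Bracket: h₀ sin ϕ sin δ + cos ϕ cos δ sin h₀ = 0.5022×0.89879×-0.39310 + 0.43837×0.91950×0.48135 = -0.177434 + 0.194023 = 0.016589.
Q̄ = (S_0/π) × [bracket] = (1361/π) × 0.016589 = 7.1867 W/m².
— Configuration B (ϕ=+64.0°):
cos h₀ = −tan(+64.0°) tan(+5.900°) = -0.2119, h₀ = 1.7843 rad.
Bracket: h₀ sin ϕ sin δ + cos ϕ cos δ sin h₀ = 1.7843×0.89879×0.10279 + 0.43837×0.99470×0.97730 = 0.164845 + 0.426148 = 0.590993.
Q̄ = (S_0/π) × [bracket] = (1361/π) × 0.590993 = 256.03 W/m².
Ratio Q̄_A / Q̄_B = 7.1867 / 256.03 = 0.02807.

Q̄_A / Q̄_B ≈ 0.0281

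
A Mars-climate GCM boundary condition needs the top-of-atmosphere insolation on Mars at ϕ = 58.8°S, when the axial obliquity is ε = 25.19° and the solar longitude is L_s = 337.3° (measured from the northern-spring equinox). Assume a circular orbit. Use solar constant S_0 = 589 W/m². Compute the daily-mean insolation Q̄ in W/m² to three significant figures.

Solar declination: sin δ = sin ε · sin L_s = sin 25.19° × sin 337.3° = -0.16425, so δ = -9.454°.
cos h₀ = −tan(-58.8°) tan(-9.454°) = -0.2749, h₀ = 1.8493 rad.
Bracket: h₀ sin ϕ sin δ + cos ϕ cos δ sin h₀ = 1.8493×-0.85536×-0.16425 + 0.51803×0.98642×0.96146 = 0.259813 + 0.491301 = 0.751114.
Q̄ = (S_0/π) × [bracket] = (589/π) × 0.751114 = 140.8 W/m².

Q̄ ≈ 141 W/m²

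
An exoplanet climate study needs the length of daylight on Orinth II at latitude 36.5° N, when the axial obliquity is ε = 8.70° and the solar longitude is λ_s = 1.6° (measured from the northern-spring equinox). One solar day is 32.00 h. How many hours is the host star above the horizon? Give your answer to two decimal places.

16.03 h

Solar declination: sin δ = sin ε · sin λ_s = sin 8.70° × sin 1.6° = 0.00422, so δ = +0.242°.
cos H₀ = −tan φ · tan δ = −tan(+36.5°) × tan(+0.242°) = -0.0031, so H₀ = 1.5739 rad = 90.18°.
Daylight = 2H₀/(2π) × 32.00 h = (1.5739/π) × 32.00 = 16.03 h.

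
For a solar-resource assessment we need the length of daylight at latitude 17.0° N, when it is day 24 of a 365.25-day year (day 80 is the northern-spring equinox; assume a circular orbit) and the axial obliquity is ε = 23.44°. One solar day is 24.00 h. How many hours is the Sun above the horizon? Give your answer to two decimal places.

11.19 h

Solar longitude: L_s = 360° × (24 − 80)/365.25 = -55.195°, i.e. -55.195° + 360° = 304.805°.
sin δ = sin 23.44° × sin 304.805° = -0.32662, so δ = -19.064°.
cos h₀ = −tan ϕ · tan δ = −tan(+17.0°) × tan(-19.064°) = 0.1057, so h₀ = 1.4649 rad = 83.94°.
Daylight = 2h₀/(2π) × 24.00 h = (1.4649/π) × 24.00 = 11.19 h.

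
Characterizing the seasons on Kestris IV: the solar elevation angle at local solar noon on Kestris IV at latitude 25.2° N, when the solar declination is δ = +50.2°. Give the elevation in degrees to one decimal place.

At local noon the hour angle is zero, so the zenith angle equals |ϕ − δ| = |+25.2° − (+50.200°)| = 25.000°.
Elevation = 90° − 25.000° = 65.0°.

65.0°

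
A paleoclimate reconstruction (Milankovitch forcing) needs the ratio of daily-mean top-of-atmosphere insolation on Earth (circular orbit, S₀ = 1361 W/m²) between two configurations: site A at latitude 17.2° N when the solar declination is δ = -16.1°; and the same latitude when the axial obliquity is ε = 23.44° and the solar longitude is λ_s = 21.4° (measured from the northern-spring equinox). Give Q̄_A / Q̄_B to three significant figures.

— Configuration A (φ=+17.2°):
cos H₀ = −tan(+17.2°) tan(-16.100°) = 0.0893, H₀ = 1.4813 rad.
Bracket: H₀ sin φ sin δ + cos φ cos δ sin H₀ = 1.4813×0.29571×-0.27731 + 0.95528×0.96078×0.99600 = -0.121472 + 0.914143 = 0.792671.
Q̄ = (S₀/π) × [bracket] = (1361/π) × 0.792671 = 343.40 W/m².
— Configuration B (φ=+17.2°):
Solar declination: sin δ = sin ε · sin λ_s = sin 23.44° × sin 21.4° = 0.14514, so δ = +8.346°.
cos H₀ = −tan(+17.2°) tan(+8.346°) = -0.0454, H₀ = 1.6162 rad.
Bracket: H₀ sin φ sin δ + cos φ cos δ sin H₀ = 1.6162×0.29571×0.14514 + 0.95528×0.98941×0.99897 = 0.069366 + 0.944190 = 1.013556.
Q̄ = (S₀/π) × [bracket] = (1361/π) × 1.013556 = 439.09 W/m².
Ratio Q̄_A / Q̄_B = 343.40 / 439.09 = 0.7821.

Q̄_A / Q̄_B ≈ 0.782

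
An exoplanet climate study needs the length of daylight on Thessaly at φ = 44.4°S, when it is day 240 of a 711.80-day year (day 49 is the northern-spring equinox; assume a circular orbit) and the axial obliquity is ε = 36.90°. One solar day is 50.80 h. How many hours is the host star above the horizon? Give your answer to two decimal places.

12.22 h

Solar longitude: λ_s = 360° × (240 − 49)/711.80 = 96.600°.
sin δ = sin 36.90° × sin 96.600° = 0.59644, so δ = +36.615°.
cos H₀ = −tan φ · tan δ = −tan(-44.4°) × tan(+36.615°) = 0.7277, so H₀ = 0.7559 rad = 43.31°.
Daylight = 2H₀/(2π) × 50.80 h = (0.7559/π) × 50.80 = 12.22 h.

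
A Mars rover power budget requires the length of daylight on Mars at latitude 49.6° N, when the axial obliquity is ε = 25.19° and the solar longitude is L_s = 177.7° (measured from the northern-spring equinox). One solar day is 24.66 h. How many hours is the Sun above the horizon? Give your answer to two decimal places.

Solar declination: sin δ = sin ε · sin L_s = sin 25.19° × sin 177.7° = 0.01708, so δ = +0.979°.
cos h₀ = −tan ϕ · tan δ = −tan(+49.6°) × tan(+0.979°) = -0.0201, so h₀ = 1.5909 rad = 91.15°.
Daylight = 2h₀/(2π) × 24.66 h = (1.5909/π) × 24.66 = 12.49 h.

12.49 h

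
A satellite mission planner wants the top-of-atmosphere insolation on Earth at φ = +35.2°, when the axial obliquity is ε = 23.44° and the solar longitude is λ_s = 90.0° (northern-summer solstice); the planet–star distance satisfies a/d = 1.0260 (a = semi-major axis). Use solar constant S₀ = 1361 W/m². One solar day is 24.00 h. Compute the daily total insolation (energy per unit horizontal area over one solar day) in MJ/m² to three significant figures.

45.1 MJ/m²

Solar declination: sin δ = sin ε · sin λ_s = sin 23.44° × sin 90.0° = 0.39779, so δ = +23.440°.
cos H₀ = −tan(+35.2°) tan(+23.440°) = -0.3058, H₀ = 1.8816 rad.
Bracket: H₀ sin φ sin δ + cos φ cos δ sin H₀ = 1.8816×0.57643×0.39779 + 0.81714×0.91748×0.95208 = 0.431447 + 0.713784 = 1.145231.
Inverse-square distance factor (a/d)² = 1.0260² = 1.052676.
Q̄ = (S₀/π) × 1.052676 × [bracket] = (1361/π) × 1.052676 × 1.145231 = 522.27 W/m².
Daily total = Q̄ × 24.00 h × 3600 s/h = 522.27 × 24.00 × 3600 / 10⁶ = 45.12 MJ/m².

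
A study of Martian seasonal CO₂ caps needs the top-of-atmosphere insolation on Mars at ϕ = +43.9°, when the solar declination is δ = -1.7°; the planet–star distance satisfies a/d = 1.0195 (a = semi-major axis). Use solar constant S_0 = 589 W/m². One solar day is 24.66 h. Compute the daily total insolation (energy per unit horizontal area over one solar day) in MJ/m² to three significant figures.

11.9 MJ/m²

cos h₀ = −tan(+43.9°) tan(-1.700°) = 0.0286, h₀ = 1.5422 rad.
Bracket: h₀ sin ϕ sin δ + cos ϕ cos δ sin h₀ = 1.5422×0.69340×-0.02967 + 0.72055×0.99956×0.99959 = -0.031728 + 0.719938 = 0.688210.
Inverse-square distance factor (a/d)² = 1.0195² = 1.039380.
Q̄ = (S_0/π) × 1.039380 × [bracket] = (589/π) × 1.039380 × 0.688210 = 134.11 W/m².
Daily total = Q̄ × 24.66 h × 3600 s/h = 134.11 × 24.66 × 3600 / 10⁶ = 11.91 MJ/m².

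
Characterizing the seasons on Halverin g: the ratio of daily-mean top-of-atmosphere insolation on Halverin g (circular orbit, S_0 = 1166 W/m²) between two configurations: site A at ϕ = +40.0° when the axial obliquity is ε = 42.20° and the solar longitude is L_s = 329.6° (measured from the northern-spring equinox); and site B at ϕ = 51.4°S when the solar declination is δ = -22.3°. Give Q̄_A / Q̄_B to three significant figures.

Q̄_A / Q̄_B ≈ 0.366

— Configuration A (ϕ=+40.0°):
Solar declination: sin δ = sin ε · sin L_s = sin 42.20° × sin 329.6° = -0.33991, so δ = -19.872°.
cos h₀ = −tan(+40.0°) tan(-19.872°) = 0.3033, h₀ = 1.2627 rad.
Bracket: h₀ sin ϕ sin δ + cos ϕ cos δ sin h₀ = 1.2627×0.64279×-0.33991 + 0.76604×0.94046×0.95290 = -0.275888 + 0.686498 = 0.410610.
Q̄ = (S_0/π) × [bracket] = (1166/π) × 0.410610 = 152.40 W/m².
— Configuration B (ϕ=-51.4°):
cos h₀ = −tan(-51.4°) tan(-22.300°) = -0.5138, h₀ = 2.1104 rad.
Bracket: h₀ sin ϕ sin δ + cos ϕ cos δ sin h₀ = 2.1104×-0.78152×-0.37946 + 0.62388×0.92521×0.85793 = 0.625851 + 0.495214 = 1.121065.
Q̄ = (S_0/π) × [bracket] = (1166/π) × 1.121065 = 416.08 W/m².
Ratio Q̄_A / Q̄_B = 152.40 / 416.08 = 0.3663.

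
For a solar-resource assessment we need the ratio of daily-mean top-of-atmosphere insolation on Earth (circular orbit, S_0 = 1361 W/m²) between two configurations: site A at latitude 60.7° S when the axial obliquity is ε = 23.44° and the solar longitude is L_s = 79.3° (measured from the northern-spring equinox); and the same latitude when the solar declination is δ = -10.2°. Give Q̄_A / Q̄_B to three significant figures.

— Configuration A (ϕ=-60.7°):
Solar declination: sin δ = sin ε · sin L_s = sin 23.44° × sin 79.3° = 0.39087, so δ = +23.009°.
cos h₀ = −tan(-60.7°) tan(+23.009°) = 0.7567, h₀ = 0.7125 rad.
Bracket: h₀ sin ϕ sin δ + cos ϕ cos δ sin h₀ = 0.7125×-0.87207×0.39087 + 0.48938×0.92045×0.65373 = -0.242867 + 0.294473 = 0.051606.
Q̄ = (S_0/π) × [bracket] = (1361/π) × 0.051606 = 22.357 W/m².
— Configuration B (ϕ=-60.7°):
cos h₀ = −tan(-60.7°) tan(-10.200°) = -0.3206, h₀ = 1.8972 rad.
Bracket: h₀ sin ϕ sin δ + cos ϕ cos δ sin h₀ = 1.8972×-0.87207×-0.17708 + 0.48938×0.98420×0.94720 = 0.292977 + 0.456217 = 0.749194.
Q̄ = (S_0/π) × [bracket] = (1361/π) × 0.749194 = 324.57 W/m².
Ratio Q̄_A / Q̄_B = 22.357 / 324.57 = 0.06888.

Q̄_A / Q̄_B ≈ 0.0689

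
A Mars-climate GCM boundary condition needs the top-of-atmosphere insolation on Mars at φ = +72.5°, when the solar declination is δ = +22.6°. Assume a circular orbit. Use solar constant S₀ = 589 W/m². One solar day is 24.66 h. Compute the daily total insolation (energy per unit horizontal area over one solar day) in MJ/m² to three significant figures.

19.2 MJ/m²

cos H₀ = −tan(+72.5°) tan(+22.600°) = -1.3202 ≤ −1 ⇒ polar day, H₀ = π.
Bracket: H₀ sin φ sin δ + cos φ cos δ sin H₀ = 3.1416×0.95372×0.38430 + 0.30071×0.92321×0.00000 = 1.151442 + 0.000000 = 1.151442.
Q̄ = (S₀/π) × [bracket] = (589/π) × 1.151442 = 215.88 W/m².
Daily total = Q̄ × 24.66 h × 3600 s/h = 215.88 × 24.66 × 3600 / 10⁶ = 19.16 MJ/m².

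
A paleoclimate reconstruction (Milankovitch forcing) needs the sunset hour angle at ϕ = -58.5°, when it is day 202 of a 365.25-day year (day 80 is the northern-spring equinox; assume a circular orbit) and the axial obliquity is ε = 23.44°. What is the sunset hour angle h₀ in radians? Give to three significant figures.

h₀ = 0.931 rad

Solar longitude: L_s = 360° × (202 − 80)/365.25 = 120.246°.
sin δ = sin 23.44° × sin 120.246° = 0.34364, so δ = +20.099°.
cos h₀ = −tan ϕ · tan δ = −tan(-58.5°) × tan(+20.099°) = 0.5971, so h₀ = 0.9309 rad = 53.34°.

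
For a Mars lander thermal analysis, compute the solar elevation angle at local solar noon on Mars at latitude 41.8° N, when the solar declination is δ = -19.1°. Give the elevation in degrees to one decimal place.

29.1°

At local noon the hour angle is zero, so the zenith angle equals |φ − δ| = |+41.8° − (-19.100°)| = 60.900°.
Elevation = 90° − 60.900° = 29.1°.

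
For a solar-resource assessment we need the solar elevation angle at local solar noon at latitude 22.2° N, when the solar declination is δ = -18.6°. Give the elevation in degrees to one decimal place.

49.2°

At local noon the hour angle is zero, so the zenith angle equals |ϕ − δ| = |+22.2° − (-18.600°)| = 40.800°.
Elevation = 90° − 40.800° = 49.2°.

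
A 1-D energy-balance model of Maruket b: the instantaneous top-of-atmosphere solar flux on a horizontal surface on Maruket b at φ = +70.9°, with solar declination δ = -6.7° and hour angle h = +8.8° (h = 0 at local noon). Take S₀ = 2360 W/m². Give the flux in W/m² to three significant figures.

cos θ_z = sin φ sin δ + cos φ cos δ cos h = -0.110248 + 0.321158 = 0.210910.
Flux = S₀ · cos θ_z = 2360 × 0.210910 = 497.7 W/m².

498 W/m²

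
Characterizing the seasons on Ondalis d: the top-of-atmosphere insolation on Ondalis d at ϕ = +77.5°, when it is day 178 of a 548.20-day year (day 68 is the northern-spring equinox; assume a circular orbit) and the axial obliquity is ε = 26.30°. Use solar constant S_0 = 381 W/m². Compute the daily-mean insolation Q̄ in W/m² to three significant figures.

Q̄ ≈ 157 W/m²

Solar longitude: L_s = 360° × (178 − 68)/548.20 = 72.236°.
sin δ = sin 26.30° × sin 72.236° = 0.42195, so δ = +24.958°.
cos h₀ = −tan(+77.5°) tan(+24.958°) = -2.0993 ≤ −1 ⇒ polar day, h₀ = π.
Bracket: h₀ sin ϕ sin δ + cos ϕ cos δ sin h₀ = 3.1416×0.97630×0.42195 + 0.21644×0.90662×0.00000 = 1.294181 + 0.000000 = 1.294181.
Q̄ = (S_0/π) × [bracket] = (381/π) × 1.294181 = 157.0 W/m².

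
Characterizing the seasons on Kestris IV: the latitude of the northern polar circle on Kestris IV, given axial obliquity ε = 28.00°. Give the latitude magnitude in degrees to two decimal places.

The polar circle is the lowest latitude that experiences at least one full rotation of continuous daylight at the northern-summer solstice; it lies at |ϕ| = 90° − ε = 90° − 28.00° = 62.00°.

62.00°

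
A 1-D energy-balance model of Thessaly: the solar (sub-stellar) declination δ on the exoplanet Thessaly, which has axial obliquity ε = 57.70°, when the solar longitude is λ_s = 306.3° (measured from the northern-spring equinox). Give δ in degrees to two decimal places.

δ = -42.94°

sin δ = sin ε · sin λ_s = sin 57.70° × sin 306.3° = -0.681220.
δ = arcsin(-0.681220) = -42.94°.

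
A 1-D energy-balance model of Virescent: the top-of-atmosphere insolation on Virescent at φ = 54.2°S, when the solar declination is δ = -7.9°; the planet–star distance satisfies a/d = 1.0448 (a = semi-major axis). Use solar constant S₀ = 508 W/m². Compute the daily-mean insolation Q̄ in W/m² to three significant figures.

Q̄ ≈ 135 W/m²

cos H₀ = −tan(-54.2°) tan(-7.900°) = -0.1924, H₀ = 1.7644 rad.
Bracket: H₀ sin φ sin δ + cos φ cos δ sin H₀ = 1.7644×-0.81106×-0.13744 + 0.58496×0.99051×0.98132 = 0.196681 + 0.568585 = 0.765266.
Inverse-square distance factor (a/d)² = 1.0448² = 1.091607.
Q̄ = (S₀/π) × 1.091607 × [bracket] = (508/π) × 1.091607 × 0.765266 = 135.1 W/m².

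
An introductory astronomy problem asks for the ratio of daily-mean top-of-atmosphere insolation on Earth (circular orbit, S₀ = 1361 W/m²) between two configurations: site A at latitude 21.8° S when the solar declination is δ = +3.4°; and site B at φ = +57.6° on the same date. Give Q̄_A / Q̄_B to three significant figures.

Q̄_A / Q̄_B ≈ 1.45

— Configuration A (φ=-21.8°):
cos H₀ = −tan(-21.8°) tan(+3.400°) = 0.0238, H₀ = 1.5470 rad.
Bracket: H₀ sin φ sin δ + cos φ cos δ sin H₀ = 1.5470×-0.37137×0.05931 + 0.92849×0.99824×0.99972 = -0.034074 + 0.926596 = 0.892522.
Q̄ = (S₀/π) × [bracket] = (1361/π) × 0.892522 = 386.66 W/m².
— Configuration B (φ=+57.6°):
cos H₀ = −tan(+57.6°) tan(+3.400°) = -0.0936, H₀ = 1.6646 rad.
Bracket: H₀ sin φ sin δ + cos φ cos δ sin H₀ = 1.6646×0.84433×0.05931 + 0.53583×0.99824×0.99561 = 0.083359 + 0.532539 = 0.615898.
Q̄ = (S₀/π) × [bracket] = (1361/π) × 0.615898 = 266.82 W/m².
Ratio Q̄_A / Q̄_B = 386.66 / 266.82 = 1.449.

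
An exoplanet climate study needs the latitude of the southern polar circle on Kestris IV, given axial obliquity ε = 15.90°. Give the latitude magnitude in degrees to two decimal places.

The polar circle is the lowest latitude that experiences at least one full rotation of continuous darkness at the northern-summer solstice; it lies at |ϕ| = 90° − ε = 90° − 15.90° = 74.10°.

74.10°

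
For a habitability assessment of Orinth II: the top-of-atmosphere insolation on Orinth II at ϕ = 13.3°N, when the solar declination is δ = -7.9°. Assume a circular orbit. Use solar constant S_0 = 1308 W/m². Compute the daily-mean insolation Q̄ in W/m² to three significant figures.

cos h₀ = −tan(+13.3°) tan(-7.900°) = 0.0328, h₀ = 1.5380 rad.
Bracket: h₀ sin ϕ sin δ + cos ϕ cos δ sin h₀ = 1.5380×0.23005×-0.13744 + 0.97318×0.99051×0.99946 = -0.048629 + 0.963424 = 0.914795.
Q̄ = (S_0/π) × [bracket] = (1308/π) × 0.914795 = 380.9 W/m².

Q̄ ≈ 381 W/m²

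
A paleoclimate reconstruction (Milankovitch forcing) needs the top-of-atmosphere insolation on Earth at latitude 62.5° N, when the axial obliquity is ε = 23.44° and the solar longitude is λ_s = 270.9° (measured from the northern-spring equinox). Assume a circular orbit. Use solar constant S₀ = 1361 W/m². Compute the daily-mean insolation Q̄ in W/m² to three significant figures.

Q̄ ≈ 11.9 W/m²

Solar declination: sin δ = sin ε · sin λ_s = sin 23.44° × sin 270.9° = -0.39774, so δ = -23.437°.
cos H₀ = −tan(+62.5°) tan(-23.437°) = 0.8328, H₀ = 0.5867 rad.
Bracket: H₀ sin φ sin δ + cos φ cos δ sin H₀ = 0.5867×0.88701×-0.39774 + 0.46175×0.91750×0.55364 = -0.206987 + 0.234553 = 0.027566.
Q̄ = (S₀/π) × [bracket] = (1361/π) × 0.027566 = 11.94 W/m².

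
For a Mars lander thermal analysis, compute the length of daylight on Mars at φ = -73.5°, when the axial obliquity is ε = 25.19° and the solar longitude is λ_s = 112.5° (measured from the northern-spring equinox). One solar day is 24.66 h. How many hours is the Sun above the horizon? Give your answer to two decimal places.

0.00 h

Solar declination: sin δ = sin ε · sin λ_s = sin 25.19° × sin 112.5° = 0.39322, so δ = +23.155°.
cos H₀ = −tan φ · tan δ = 1.4438 ≥ 1, so the Sun never rises (polar night) and H₀ = 0.
Daylight = 2H₀/(2π) × 24.66 h = (0.0000/π) × 24.66 = 0.00 h.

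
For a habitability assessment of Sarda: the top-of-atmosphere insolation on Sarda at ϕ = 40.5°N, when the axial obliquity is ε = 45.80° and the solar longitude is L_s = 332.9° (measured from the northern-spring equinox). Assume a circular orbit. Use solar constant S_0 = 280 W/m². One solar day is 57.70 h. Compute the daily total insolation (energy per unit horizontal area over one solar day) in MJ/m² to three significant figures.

7.72 MJ/m²

Solar declination: sin δ = sin ε · sin L_s = sin 45.80° × sin 332.9° = -0.32658, so δ = -19.062°.
cos h₀ = −tan(+40.5°) tan(-19.062°) = 0.2951, h₀ = 1.2712 rad.
Bracket: h₀ sin ϕ sin δ + cos ϕ cos δ sin h₀ = 1.2712×0.64945×-0.32658 + 0.76041×0.94517×0.95546 = -0.269618 + 0.686705 = 0.417087.
Q̄ = (S_0/π) × [bracket] = (280/π) × 0.417087 = 37.174 W/m².
Daily total = Q̄ × 57.70 h × 3600 s/h = 37.174 × 57.70 × 3600 / 10⁶ = 7.722 MJ/m².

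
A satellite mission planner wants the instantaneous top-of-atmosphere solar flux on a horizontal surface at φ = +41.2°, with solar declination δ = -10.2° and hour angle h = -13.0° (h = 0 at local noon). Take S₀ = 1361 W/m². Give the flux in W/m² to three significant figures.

823 W/m²

cos θ_z = sin φ sin δ + cos φ cos δ cos h = -0.116644 + 0.721544 = 0.604900.
Flux = S₀ · cos θ_z = 1361 × 0.604900 = 823.3 W/m².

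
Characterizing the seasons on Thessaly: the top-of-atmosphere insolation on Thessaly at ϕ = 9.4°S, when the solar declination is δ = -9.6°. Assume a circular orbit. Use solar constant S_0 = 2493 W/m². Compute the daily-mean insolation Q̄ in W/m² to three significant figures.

Q̄ ≈ 806 W/m²

cos h₀ = −tan(-9.4°) tan(-9.600°) = -0.0280, h₀ = 1.5988 rad.
Bracket: h₀ sin ϕ sin δ + cos ϕ cos δ sin h₀ = 1.5988×-0.16333×-0.16677 + 0.98657×0.98600×0.99961 = 0.043549 + 0.972379 = 1.015928.
Q̄ = (S_0/π) × [bracket] = (2493/π) × 1.015928 = 806.2 W/m².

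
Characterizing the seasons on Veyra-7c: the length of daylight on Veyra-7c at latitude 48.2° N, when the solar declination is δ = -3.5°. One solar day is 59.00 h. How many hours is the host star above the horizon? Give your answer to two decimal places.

28.21 h

cos H₀ = −tan φ · tan δ = −tan(+48.2°) × tan(-3.500°) = 0.0684, so H₀ = 1.5023 rad = 86.08°.
Daylight = 2H₀/(2π) × 59.00 h = (1.5023/π) × 59.00 = 28.21 h.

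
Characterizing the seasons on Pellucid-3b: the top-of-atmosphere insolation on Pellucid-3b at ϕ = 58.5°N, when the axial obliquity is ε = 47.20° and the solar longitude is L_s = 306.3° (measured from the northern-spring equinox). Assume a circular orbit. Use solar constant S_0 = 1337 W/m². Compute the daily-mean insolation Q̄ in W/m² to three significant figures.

Q̄ ≈ 0.00 W/m²

Solar declination: sin δ = sin ε · sin L_s = sin 47.20° × sin 306.3° = -0.59133, so δ = -36.252°.
cos h₀ = −tan(+58.5°) tan(-36.252°) = 1.1966 ≥ 1 ⇒ polar night, h₀ = 0 and Q̄ = 0.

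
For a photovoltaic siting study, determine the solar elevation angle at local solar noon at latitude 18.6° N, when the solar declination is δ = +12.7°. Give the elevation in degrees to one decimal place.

At local noon the hour angle is zero, so the zenith angle equals |φ − δ| = |+18.6° − (+12.700°)| = 5.900°.
Elevation = 90° − 5.900° = 84.1°.

84.1°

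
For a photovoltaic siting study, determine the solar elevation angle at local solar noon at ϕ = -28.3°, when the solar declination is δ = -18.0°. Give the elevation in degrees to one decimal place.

79.7°

At local noon the hour angle is zero, so the zenith angle equals |ϕ − δ| = |-28.3° − (-18.000°)| = 10.300°.
Elevation = 90° − 10.300° = 79.7°.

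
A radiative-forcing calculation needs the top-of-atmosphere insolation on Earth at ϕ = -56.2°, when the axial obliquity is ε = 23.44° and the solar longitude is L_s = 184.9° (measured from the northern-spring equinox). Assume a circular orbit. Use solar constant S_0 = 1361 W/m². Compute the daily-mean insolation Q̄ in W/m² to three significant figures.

Q̄ ≈ 260 W/m²

Solar declination: sin δ = sin ε · sin L_s = sin 23.44° × sin 184.9° = -0.03398, so δ = -1.947°.
cos h₀ = −tan(-56.2°) tan(-1.947°) = -0.0508, h₀ = 1.6216 rad.
Bracket: h₀ sin ϕ sin δ + cos ϕ cos δ sin h₀ = 1.6216×-0.83098×-0.03398 + 0.55630×0.99942×0.99871 = 0.045789 + 0.555260 = 0.601049.
Q̄ = (S_0/π) × [bracket] = (1361/π) × 0.601049 = 260.4 W/m².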